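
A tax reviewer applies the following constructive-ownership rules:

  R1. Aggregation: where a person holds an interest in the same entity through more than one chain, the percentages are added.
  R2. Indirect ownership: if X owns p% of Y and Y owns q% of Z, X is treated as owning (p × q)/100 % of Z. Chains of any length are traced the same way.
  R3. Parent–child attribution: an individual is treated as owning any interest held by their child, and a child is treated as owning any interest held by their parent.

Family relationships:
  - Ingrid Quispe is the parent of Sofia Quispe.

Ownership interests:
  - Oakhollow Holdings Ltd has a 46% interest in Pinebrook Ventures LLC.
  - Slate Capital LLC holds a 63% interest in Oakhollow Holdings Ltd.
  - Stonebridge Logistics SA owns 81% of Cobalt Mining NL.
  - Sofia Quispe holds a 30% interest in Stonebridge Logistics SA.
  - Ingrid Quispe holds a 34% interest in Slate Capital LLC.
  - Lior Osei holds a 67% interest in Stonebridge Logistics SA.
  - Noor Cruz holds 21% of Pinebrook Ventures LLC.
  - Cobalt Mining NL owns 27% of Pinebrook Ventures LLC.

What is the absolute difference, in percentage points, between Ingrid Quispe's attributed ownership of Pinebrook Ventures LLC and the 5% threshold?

By parent–child attribution (R3), Ingrid Quispe is treated as owning Sofia Quispe's 30% interest in Stonebridge Logistics SA.
Chain via Slate Capital LLC → Oakhollow Holdings Ltd (R2): 34% × 63% × 46% = 9.8532% of Pinebrook Ventures LLC.
Chain via Stonebridge Logistics SA → Cobalt Mining NL (R2): 30% × 81% × 27% = 6.561% of Pinebrook Ventures LLC.
Aggregating (R1): 9.8532% + 6.561% = 16.4142%.
16.4142% exceeds the 5% threshold by 11.4142 percentage points.

11.4142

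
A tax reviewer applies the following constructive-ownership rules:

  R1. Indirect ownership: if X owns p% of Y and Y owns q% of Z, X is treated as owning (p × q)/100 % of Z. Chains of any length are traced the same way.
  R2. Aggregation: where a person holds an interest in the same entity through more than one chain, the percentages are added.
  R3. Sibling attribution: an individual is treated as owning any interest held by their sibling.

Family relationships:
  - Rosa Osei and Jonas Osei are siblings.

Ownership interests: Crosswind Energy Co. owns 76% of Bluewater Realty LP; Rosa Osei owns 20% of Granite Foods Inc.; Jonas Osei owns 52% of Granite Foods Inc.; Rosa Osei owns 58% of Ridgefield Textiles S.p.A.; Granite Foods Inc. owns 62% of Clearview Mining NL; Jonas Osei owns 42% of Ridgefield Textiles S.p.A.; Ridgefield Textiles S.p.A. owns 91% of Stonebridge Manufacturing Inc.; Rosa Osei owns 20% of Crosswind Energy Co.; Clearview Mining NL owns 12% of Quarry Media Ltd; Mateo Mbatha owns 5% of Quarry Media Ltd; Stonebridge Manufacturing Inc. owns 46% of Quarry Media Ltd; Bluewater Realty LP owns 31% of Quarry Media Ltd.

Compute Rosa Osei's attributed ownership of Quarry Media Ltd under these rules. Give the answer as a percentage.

51.9288%

By sibling attribution (R3), Rosa Osei is treated as also owning Jonas Osei's interest in Ridgefield Textiles S.p.A, giving 58% + 42% = 100%.
By sibling attribution (R3), Rosa Osei is treated as also owning Jonas Osei's interest in Granite Foods Inc, giving 20% + 52% = 72%.
Chain via Ridgefield Textiles S.p.A. → Stonebridge Manufacturing Inc. (R1): 100% × 91% × 46% = 41.86% of Quarry Media Ltd.
Chain via Granite Foods Inc. → Clearview Mining NL (R1): 72% × 62% × 12% = 5.3568% of Quarry Media Ltd.
Chain via Crosswind Energy Co. → Bluewater Realty LP (R1): 20% × 76% × 31% = 4.712% of Quarry Media Ltd.
Aggregating (R2): 41.86% + 5.3568% + 4.712% = 51.9288%.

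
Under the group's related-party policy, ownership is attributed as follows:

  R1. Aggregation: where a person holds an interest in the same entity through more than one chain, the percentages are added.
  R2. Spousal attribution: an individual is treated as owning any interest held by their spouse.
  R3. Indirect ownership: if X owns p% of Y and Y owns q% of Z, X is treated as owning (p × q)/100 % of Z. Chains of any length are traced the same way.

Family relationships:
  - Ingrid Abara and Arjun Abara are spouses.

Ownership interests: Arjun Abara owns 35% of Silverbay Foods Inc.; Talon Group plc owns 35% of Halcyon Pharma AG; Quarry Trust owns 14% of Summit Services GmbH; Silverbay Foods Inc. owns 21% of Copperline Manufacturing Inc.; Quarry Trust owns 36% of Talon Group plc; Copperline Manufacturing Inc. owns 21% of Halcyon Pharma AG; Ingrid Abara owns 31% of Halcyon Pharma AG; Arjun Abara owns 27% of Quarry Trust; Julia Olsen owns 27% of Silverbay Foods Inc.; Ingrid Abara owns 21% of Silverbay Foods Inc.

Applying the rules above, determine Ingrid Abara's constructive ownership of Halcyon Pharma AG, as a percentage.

By spousal attribution (R2), Ingrid Abara is treated as also owning Arjun Abara's interest in Silverbay Foods Inc, giving 21% + 35% = 56%.
By spousal attribution (R2), Ingrid Abara is treated as owning Arjun Abara's 27% interest in Quarry Trust.
Chain via Silverbay Foods Inc. → Copperline Manufacturing Inc. (R3): 56% × 21% × 21% = 2.4696% of Halcyon Pharma AG.
Direct interest in Halcyon Pharma AG: 31%.
Chain via Quarry Trust → Talon Group plc (R3): 27% × 36% × 35% = 3.402% of Halcyon Pharma AG.
Aggregating (R1): 2.4696% + 31% + 3.402% = 36.8716%.

36.8716%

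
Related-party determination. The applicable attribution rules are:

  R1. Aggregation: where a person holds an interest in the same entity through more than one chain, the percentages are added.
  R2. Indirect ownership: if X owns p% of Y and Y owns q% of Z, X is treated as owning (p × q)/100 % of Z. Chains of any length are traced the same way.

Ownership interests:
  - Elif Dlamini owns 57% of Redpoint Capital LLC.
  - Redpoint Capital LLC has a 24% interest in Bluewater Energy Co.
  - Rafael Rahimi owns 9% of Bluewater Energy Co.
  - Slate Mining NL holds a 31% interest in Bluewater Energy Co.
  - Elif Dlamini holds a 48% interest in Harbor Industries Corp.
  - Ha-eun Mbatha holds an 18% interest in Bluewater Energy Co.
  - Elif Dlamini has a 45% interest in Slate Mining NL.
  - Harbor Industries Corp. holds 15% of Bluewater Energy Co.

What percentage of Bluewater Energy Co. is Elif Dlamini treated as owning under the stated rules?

Chain via Slate Mining NL (R2): 45% × 31% = 13.95% of Bluewater Energy Co.
Chain via Redpoint Capital LLC (R2): 57% × 24% = 13.68% of Bluewater Energy Co.
Chain via Harbor Industries Corp. (R2): 48% × 15% = 7.2% of Bluewater Energy Co.
Aggregating (R1): 13.95% + 13.68% + 7.2% = 34.83%.

34.83%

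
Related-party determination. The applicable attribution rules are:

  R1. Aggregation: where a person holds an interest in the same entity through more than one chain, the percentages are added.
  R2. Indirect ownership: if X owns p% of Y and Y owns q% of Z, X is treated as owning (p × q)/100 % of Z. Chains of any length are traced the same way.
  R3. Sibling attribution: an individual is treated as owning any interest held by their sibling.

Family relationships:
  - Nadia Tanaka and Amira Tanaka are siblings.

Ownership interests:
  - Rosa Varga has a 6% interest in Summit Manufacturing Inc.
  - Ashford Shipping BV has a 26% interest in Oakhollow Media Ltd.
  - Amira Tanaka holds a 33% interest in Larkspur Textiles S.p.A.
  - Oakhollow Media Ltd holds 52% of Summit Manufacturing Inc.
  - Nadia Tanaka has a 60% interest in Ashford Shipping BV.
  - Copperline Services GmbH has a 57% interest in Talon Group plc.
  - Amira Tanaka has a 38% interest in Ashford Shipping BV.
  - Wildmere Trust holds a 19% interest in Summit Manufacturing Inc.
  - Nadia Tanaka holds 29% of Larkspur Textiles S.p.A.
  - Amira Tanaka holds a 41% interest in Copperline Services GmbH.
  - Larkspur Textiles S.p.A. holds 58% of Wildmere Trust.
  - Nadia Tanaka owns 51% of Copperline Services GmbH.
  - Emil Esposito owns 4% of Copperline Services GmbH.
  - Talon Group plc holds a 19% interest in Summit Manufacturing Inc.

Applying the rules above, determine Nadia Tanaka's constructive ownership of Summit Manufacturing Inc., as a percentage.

30.0456%

By sibling attribution (R3), Nadia Tanaka is treated as also owning Amira Tanaka's interest in Ashford Shipping BV, giving 60% + 38% = 98%.
By sibling attribution (R3), Nadia Tanaka is treated as also owning Amira Tanaka's interest in Copperline Services GmbH, giving 51% + 41% = 92%.
By sibling attribution (R3), Nadia Tanaka is treated as also owning Amira Tanaka's interest in Larkspur Textiles S.p.A, giving 29% + 33% = 62%.
Chain via Ashford Shipping BV → Oakhollow Media Ltd (R2): 98% × 26% × 52% = 13.2496% of Summit Manufacturing Inc.
Chain via Copperline Services GmbH → Talon Group plc (R2): 92% × 57% × 19% = 9.9636% of Summit Manufacturing Inc.
Chain via Larkspur Textiles S.p.A. → Wildmere Trust (R2): 62% × 58% × 19% = 6.8324% of Summit Manufacturing Inc.
Aggregating (R1): 13.2496% + 9.9636% + 6.8324% = 30.0456%.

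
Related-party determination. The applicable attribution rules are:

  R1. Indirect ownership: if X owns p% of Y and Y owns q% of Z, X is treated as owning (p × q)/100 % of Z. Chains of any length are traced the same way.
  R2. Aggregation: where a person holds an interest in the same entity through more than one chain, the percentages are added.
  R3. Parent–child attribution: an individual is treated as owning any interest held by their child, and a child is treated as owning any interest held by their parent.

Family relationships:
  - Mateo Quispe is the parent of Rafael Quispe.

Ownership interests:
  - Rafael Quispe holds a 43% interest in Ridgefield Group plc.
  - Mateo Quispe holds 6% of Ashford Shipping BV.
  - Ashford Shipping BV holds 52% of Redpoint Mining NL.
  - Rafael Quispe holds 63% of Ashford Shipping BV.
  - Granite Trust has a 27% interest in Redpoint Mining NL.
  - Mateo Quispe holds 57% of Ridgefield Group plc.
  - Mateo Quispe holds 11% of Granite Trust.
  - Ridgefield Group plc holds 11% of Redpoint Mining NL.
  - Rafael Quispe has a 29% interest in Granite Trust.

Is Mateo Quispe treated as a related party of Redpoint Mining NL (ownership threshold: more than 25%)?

Yes

By parent–child attribution (R3), Mateo Quispe is treated as also owning Rafael Quispe's interest in Granite Trust, giving 11% + 29% = 40%.
By parent–child attribution (R3), Mateo Quispe is treated as also owning Rafael Quispe's interest in Ridgefield Group plc, giving 57% + 43% = 100%.
By parent–child attribution (R3), Mateo Quispe is treated as also owning Rafael Quispe's interest in Ashford Shipping BV, giving 6% + 63% = 69%.
Chain via Granite Trust (R1): 40% × 27% = 10.8% of Redpoint Mining NL.
Chain via Ridgefield Group plc (R1): 100% × 11% = 11% of Redpoint Mining NL.
Chain via Ashford Shipping BV (R1): 69% × 52% = 35.88% of Redpoint Mining NL.
Aggregating (R2): 10.8% + 11% + 35.88% = 57.68%.
57.68% exceeds the 25% threshold, so Mateo is a related party to Redpoint Mining NL.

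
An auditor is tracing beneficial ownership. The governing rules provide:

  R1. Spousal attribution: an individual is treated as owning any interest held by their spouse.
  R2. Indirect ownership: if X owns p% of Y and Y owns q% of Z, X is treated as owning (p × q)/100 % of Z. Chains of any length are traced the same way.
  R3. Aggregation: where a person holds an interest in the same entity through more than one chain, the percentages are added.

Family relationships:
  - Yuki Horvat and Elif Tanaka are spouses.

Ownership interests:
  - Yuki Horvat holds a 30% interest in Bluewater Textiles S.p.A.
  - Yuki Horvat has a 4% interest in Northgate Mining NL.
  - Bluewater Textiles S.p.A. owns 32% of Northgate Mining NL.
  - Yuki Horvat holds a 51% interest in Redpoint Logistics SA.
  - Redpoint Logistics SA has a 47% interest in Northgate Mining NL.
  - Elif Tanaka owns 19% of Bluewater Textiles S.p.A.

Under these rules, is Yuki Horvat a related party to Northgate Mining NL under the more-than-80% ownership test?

No

By spousal attribution (R1), Yuki Horvat is treated as also owning Elif Tanaka's interest in Bluewater Textiles S.p.A, giving 30% + 19% = 49%.
Chain via Redpoint Logistics SA (R2): 51% × 47% = 23.97% of Northgate Mining NL.
Chain via Bluewater Textiles S.p.A. (R2): 49% × 32% = 15.68% of Northgate Mining NL.
Direct interest in Northgate Mining NL: 4%.
Aggregating (R3): 23.97% + 15.68% + 4% = 43.65%.
43.65% does not exceed the 80% threshold, so Yuki is not a related party to Northgate Mining NL.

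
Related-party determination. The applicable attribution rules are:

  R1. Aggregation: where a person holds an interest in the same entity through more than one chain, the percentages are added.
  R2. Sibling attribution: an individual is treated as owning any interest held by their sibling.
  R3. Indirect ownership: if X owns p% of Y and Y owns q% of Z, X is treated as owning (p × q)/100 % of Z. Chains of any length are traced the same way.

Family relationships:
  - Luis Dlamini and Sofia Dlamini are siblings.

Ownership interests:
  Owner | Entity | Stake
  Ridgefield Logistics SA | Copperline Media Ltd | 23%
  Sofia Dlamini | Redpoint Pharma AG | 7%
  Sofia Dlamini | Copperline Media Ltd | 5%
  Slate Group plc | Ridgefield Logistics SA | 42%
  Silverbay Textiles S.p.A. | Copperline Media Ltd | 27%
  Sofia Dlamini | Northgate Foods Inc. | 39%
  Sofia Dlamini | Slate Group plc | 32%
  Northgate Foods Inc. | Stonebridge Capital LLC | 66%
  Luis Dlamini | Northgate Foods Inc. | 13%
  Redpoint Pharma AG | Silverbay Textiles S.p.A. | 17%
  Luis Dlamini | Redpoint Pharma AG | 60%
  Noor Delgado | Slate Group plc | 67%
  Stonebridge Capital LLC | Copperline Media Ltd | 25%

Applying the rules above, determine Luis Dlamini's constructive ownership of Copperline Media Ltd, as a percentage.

19.7465%

By sibling attribution (R2), Luis Dlamini is treated as also owning Sofia Dlamini's interest in Redpoint Pharma AG, giving 60% + 7% = 67%.
By sibling attribution (R2), Luis Dlamini is treated as also owning Sofia Dlamini's interest in Northgate Foods Inc, giving 13% + 39% = 52%.
By sibling attribution (R2), Luis Dlamini is treated as owning Sofia Dlamini's 32% interest in Slate Group plc.
By sibling attribution (R2), Luis Dlamini is treated as owning Sofia Dlamini's 5% interest in Copperline Media Ltd.
Chain via Redpoint Pharma AG → Silverbay Textiles S.p.A. (R3): 67% × 17% × 27% = 3.0753% of Copperline Media Ltd.
Chain via Northgate Foods Inc. → Stonebridge Capital LLC (R3): 52% × 66% × 25% = 8.58% of Copperline Media Ltd.
Chain via Slate Group plc → Ridgefield Logistics SA (R3): 32% × 42% × 23% = 3.0912% of Copperline Media Ltd.
Direct interest in Copperline Media Ltd: 5%.
Aggregating (R1): 3.0753% + 8.58% + 3.0912% + 5% = 19.7465%.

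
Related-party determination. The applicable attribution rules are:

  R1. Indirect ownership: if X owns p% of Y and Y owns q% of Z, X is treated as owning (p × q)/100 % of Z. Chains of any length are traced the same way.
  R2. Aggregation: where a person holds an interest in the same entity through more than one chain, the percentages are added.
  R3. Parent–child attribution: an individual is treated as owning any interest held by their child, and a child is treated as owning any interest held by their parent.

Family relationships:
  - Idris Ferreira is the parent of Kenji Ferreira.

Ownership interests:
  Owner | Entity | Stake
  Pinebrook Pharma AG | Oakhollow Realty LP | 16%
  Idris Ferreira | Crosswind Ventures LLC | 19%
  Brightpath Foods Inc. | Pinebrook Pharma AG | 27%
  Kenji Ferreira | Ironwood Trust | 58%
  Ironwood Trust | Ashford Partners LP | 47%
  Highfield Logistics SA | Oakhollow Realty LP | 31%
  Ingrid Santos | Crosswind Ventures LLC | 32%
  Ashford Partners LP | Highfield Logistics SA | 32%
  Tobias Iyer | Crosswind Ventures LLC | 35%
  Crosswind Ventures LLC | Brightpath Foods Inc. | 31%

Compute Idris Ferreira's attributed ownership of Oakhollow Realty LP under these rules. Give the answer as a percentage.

2.95864%

By parent–child attribution (R3), Idris Ferreira is treated as owning Kenji Ferreira's 58% interest in Ironwood Trust.
Chain via Crosswind Ventures LLC → Brightpath Foods Inc. → Pinebrook Pharma AG (R1): 19% × 31% × 27% × 16% = 0.254448% of Oakhollow Realty LP.
Chain via Ironwood Trust → Ashford Partners LP → Highfield Logistics SA (R1): 58% × 47% × 32% × 31% = 2.704192% of Oakhollow Realty LP.
Aggregating (R2): 0.254448% + 2.704192% = 2.95864%.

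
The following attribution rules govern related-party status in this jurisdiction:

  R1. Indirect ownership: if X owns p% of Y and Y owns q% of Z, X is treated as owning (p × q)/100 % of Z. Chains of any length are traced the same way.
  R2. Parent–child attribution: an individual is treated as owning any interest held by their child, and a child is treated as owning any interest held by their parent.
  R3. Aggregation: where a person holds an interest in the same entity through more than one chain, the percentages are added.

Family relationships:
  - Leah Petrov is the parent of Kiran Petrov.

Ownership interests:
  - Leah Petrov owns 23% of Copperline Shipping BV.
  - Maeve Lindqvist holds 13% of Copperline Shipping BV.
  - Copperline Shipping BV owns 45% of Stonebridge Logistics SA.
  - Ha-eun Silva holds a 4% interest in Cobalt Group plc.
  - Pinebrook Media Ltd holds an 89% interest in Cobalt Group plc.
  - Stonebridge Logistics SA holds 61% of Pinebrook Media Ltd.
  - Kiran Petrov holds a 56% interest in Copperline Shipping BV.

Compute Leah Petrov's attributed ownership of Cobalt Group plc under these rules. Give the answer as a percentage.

19.300095%

By parent–child attribution (R2), Leah Petrov is treated as also owning Kiran Petrov's interest in Copperline Shipping BV, giving 23% + 56% = 79%.
Chain via Copperline Shipping BV → Stonebridge Logistics SA → Pinebrook Media Ltd (R1): 79% × 45% × 61% × 89% = 19.300095% of Cobalt Group plc.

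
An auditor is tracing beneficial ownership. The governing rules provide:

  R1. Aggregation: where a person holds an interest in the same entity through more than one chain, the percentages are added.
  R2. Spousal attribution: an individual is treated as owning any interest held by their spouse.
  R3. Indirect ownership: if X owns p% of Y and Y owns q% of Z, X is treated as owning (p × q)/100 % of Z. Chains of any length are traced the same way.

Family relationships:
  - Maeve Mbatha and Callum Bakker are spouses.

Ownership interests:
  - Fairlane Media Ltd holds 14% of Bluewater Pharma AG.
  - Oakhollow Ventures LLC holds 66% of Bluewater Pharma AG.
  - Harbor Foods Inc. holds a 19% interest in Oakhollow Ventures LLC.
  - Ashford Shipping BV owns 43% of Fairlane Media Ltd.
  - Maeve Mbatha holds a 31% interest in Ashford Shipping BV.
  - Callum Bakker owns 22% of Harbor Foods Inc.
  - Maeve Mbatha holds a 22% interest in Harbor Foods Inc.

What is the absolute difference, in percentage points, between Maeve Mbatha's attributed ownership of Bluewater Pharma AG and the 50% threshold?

42.6162

By spousal attribution (R2), Maeve Mbatha is treated as also owning Callum Bakker's interest in Harbor Foods Inc, giving 22% + 22% = 44%.
Chain via Ashford Shipping BV → Fairlane Media Ltd (R3): 31% × 43% × 14% = 1.8662% of Bluewater Pharma AG.
Chain via Harbor Foods Inc. → Oakhollow Ventures LLC (R3): 44% × 19% × 66% = 5.5176% of Bluewater Pharma AG.
Aggregating (R1): 1.8662% + 5.5176% = 7.3838%.
7.3838% falls short of the 50% threshold by 42.6162 percentage points.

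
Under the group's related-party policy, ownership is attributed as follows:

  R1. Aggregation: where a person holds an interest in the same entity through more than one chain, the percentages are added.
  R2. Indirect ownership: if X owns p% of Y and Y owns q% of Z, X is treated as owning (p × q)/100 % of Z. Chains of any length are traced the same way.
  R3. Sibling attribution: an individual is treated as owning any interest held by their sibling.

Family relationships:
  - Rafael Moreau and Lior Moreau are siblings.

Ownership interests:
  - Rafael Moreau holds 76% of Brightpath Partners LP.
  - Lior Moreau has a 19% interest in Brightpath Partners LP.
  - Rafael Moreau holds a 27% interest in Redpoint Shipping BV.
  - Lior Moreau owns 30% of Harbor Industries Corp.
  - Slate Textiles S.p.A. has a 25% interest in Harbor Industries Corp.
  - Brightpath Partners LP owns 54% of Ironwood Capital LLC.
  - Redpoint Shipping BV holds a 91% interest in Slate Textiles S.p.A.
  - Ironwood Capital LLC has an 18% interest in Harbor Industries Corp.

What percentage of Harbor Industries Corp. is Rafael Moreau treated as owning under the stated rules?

By sibling attribution (R3), Rafael Moreau is treated as also owning Lior Moreau's interest in Brightpath Partners LP, giving 76% + 19% = 95%.
By sibling attribution (R3), Rafael Moreau is treated as owning Lior Moreau's 30% interest in Harbor Industries Corp.
Chain via Redpoint Shipping BV → Slate Textiles S.p.A. (R2): 27% × 91% × 25% = 6.1425% of Harbor Industries Corp.
Chain via Brightpath Partners LP → Ironwood Capital LLC (R2): 95% × 54% × 18% = 9.234% of Harbor Industries Corp.
Direct interest in Harbor Industries Corp: 30%.
Aggregating (R1): 6.1425% + 9.234% + 30% = 45.3765%.

45.3765%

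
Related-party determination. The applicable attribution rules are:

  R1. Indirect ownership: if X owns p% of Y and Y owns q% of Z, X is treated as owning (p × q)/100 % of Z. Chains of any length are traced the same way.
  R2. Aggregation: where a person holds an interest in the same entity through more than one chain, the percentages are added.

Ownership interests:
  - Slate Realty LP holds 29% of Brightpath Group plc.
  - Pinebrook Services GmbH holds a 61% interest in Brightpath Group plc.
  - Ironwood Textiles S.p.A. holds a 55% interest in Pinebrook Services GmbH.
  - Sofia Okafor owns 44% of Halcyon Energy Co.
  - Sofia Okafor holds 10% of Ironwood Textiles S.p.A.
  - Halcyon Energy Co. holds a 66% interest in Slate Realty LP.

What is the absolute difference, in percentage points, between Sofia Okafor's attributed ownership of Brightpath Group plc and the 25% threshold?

Chain via Halcyon Energy Co. → Slate Realty LP (R1): 44% × 66% × 29% = 8.4216% of Brightpath Group plc.
Chain via Ironwood Textiles S.p.A. → Pinebrook Services GmbH (R1): 10% × 55% × 61% = 3.355% of Brightpath Group plc.
Aggregating (R2): 8.4216% + 3.355% = 11.7766%.
11.7766% falls short of the 25% threshold by 13.2234 percentage points.

13.2234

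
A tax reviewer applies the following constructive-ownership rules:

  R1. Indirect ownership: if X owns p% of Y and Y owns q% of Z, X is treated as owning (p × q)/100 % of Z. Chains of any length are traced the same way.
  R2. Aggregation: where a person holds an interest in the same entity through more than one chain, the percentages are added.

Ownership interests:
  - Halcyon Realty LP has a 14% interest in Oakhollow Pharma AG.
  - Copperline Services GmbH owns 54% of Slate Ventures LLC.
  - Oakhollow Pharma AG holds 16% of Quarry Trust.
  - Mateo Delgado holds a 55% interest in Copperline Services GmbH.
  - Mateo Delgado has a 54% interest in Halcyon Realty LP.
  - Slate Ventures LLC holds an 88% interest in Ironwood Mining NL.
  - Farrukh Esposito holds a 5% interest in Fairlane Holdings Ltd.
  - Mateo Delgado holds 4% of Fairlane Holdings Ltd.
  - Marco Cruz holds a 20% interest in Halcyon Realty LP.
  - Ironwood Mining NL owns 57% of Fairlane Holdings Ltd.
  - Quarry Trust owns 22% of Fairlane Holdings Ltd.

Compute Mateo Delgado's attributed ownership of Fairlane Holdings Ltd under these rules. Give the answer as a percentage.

Chain via Copperline Services GmbH → Slate Ventures LLC → Ironwood Mining NL (R1): 55% × 54% × 88% × 57% = 14.89752% of Fairlane Holdings Ltd.
Chain via Halcyon Realty LP → Oakhollow Pharma AG → Quarry Trust (R1): 54% × 14% × 16% × 22% = 0.266112% of Fairlane Holdings Ltd.
Direct interest in Fairlane Holdings Ltd: 4%.
Aggregating (R2): 14.89752% + 0.266112% + 4% = 19.163632%.

19.163632%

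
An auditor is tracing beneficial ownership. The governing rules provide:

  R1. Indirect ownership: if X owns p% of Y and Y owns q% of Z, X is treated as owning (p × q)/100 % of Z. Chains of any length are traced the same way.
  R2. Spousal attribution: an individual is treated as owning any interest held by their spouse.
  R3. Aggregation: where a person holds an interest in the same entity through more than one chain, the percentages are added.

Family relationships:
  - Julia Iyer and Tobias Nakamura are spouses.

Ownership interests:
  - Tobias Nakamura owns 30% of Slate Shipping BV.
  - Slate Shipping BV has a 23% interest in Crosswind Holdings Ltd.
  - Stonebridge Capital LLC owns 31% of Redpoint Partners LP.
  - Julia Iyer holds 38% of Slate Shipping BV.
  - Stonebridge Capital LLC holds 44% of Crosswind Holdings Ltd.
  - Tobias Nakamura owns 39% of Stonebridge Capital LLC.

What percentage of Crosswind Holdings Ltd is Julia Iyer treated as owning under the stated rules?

By spousal attribution (R2), Julia Iyer is treated as also owning Tobias Nakamura's interest in Slate Shipping BV, giving 38% + 30% = 68%.
By spousal attribution (R2), Julia Iyer is treated as owning Tobias Nakamura's 39% interest in Stonebridge Capital LLC.
Chain via Slate Shipping BV (R1): 68% × 23% = 15.64% of Crosswind Holdings Ltd.
Chain via Stonebridge Capital LLC (R1): 39% × 44% = 17.16% of Crosswind Holdings Ltd.
Aggregating (R3): 15.64% + 17.16% = 32.8%.

32.8%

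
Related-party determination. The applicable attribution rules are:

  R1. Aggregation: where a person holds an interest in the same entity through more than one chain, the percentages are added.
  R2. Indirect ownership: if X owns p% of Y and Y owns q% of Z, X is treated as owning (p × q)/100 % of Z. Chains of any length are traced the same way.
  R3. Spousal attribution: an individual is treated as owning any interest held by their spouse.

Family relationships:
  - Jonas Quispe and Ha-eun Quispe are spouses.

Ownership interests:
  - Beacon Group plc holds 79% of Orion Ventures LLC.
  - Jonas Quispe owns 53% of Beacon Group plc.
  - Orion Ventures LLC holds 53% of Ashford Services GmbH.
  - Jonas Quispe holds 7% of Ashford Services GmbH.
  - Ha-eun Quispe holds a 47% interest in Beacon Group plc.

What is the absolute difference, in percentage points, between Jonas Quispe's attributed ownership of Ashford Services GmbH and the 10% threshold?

By spousal attribution (R3), Jonas Quispe is treated as also owning Ha-eun Quispe's interest in Beacon Group plc, giving 53% + 47% = 100%.
Chain via Beacon Group plc → Orion Ventures LLC (R2): 100% × 79% × 53% = 41.87% of Ashford Services GmbH.
Direct interest in Ashford Services GmbH: 7%.
Aggregating (R1): 41.87% + 7% = 48.87%.
48.87% exceeds the 10% threshold by 38.87 percentage points.

38.87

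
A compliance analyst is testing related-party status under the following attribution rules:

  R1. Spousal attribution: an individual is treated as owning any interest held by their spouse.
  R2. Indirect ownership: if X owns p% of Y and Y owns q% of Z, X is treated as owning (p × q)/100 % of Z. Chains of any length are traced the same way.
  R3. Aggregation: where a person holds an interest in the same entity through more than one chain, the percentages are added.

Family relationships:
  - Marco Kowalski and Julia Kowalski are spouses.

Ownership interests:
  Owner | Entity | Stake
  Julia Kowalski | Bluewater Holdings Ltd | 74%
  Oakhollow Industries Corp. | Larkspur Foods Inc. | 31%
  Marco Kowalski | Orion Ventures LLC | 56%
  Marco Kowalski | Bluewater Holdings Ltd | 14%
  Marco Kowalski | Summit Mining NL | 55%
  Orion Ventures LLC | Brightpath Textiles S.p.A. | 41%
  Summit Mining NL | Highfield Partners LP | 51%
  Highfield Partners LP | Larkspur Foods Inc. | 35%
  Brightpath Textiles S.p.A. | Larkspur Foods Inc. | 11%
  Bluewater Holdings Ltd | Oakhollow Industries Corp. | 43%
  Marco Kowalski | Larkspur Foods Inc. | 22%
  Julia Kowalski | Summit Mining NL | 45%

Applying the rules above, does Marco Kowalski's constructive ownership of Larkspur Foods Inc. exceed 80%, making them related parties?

By spousal attribution (R1), Marco Kowalski is treated as also owning Julia Kowalski's interest in Summit Mining NL, giving 55% + 45% = 100%.
By spousal attribution (R1), Marco Kowalski is treated as also owning Julia Kowalski's interest in Bluewater Holdings Ltd, giving 14% + 74% = 88%.
Chain via Orion Ventures LLC → Brightpath Textiles S.p.A. (R2): 56% × 41% × 11% = 2.5256% of Larkspur Foods Inc.
Chain via Summit Mining NL → Highfield Partners LP (R2): 100% × 51% × 35% = 17.85% of Larkspur Foods Inc.
Chain via Bluewater Holdings Ltd → Oakhollow Industries Corp. (R2): 88% × 43% × 31% = 11.7304% of Larkspur Foods Inc.
Direct interest in Larkspur Foods Inc: 22%.
Aggregating (R3): 2.5256% + 17.85% + 11.7304% + 22% = 54.106%.
54.106% does not exceed the 80% threshold, so Marco is not a related party to Larkspur Foods Inc.

No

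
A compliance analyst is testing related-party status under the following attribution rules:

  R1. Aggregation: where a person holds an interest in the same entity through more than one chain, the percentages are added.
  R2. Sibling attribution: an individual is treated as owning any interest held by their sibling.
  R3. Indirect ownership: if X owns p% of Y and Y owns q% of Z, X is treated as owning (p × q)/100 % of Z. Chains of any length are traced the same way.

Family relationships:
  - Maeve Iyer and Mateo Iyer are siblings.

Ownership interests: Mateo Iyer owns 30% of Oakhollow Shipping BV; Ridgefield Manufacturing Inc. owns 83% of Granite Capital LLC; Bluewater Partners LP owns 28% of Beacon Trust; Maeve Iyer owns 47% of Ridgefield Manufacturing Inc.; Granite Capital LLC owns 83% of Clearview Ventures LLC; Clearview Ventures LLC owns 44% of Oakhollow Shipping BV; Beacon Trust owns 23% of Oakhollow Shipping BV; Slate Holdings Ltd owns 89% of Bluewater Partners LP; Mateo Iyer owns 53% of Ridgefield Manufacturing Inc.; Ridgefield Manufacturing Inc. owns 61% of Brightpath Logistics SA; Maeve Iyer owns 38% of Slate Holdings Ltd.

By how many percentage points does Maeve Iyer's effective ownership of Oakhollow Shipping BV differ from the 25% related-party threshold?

37.489608

By sibling attribution (R2), Maeve Iyer is treated as also owning Mateo Iyer's interest in Ridgefield Manufacturing Inc, giving 47% + 53% = 100%.
By sibling attribution (R2), Maeve Iyer is treated as owning Mateo Iyer's 30% interest in Oakhollow Shipping BV.
Chain via Ridgefield Manufacturing Inc. → Granite Capital LLC → Clearview Ventures LLC (R3): 100% × 83% × 83% × 44% = 30.3116% of Oakhollow Shipping BV.
Chain via Slate Holdings Ltd → Bluewater Partners LP → Beacon Trust (R3): 38% × 89% × 28% × 23% = 2.178008% of Oakhollow Shipping BV.
Direct interest in Oakhollow Shipping BV: 30%.
Aggregating (R1): 30.3116% + 2.178008% + 30% = 62.489608%.
62.489608% exceeds the 25% threshold by 37.489608 percentage points.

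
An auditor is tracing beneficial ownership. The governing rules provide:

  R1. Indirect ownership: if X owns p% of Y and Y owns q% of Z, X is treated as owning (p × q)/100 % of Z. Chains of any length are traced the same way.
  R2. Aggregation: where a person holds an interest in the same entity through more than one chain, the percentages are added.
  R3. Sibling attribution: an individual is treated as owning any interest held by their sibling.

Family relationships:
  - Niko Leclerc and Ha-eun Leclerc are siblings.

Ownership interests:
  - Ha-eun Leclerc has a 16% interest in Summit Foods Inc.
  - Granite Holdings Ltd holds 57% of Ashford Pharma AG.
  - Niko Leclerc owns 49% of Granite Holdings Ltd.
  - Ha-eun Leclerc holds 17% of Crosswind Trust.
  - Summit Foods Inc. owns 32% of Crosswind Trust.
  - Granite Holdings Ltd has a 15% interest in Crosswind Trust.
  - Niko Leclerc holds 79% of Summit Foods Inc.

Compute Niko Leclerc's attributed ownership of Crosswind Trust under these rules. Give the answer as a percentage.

54.75%

By sibling attribution (R3), Niko Leclerc is treated as also owning Ha-eun Leclerc's interest in Summit Foods Inc, giving 79% + 16% = 95%.
By sibling attribution (R3), Niko Leclerc is treated as owning Ha-eun Leclerc's 17% interest in Crosswind Trust.
Chain via Granite Holdings Ltd (R1): 49% × 15% = 7.35% of Crosswind Trust.
Chain via Summit Foods Inc. (R1): 95% × 32% = 30.4% of Crosswind Trust.
Direct interest in Crosswind Trust: 17%.
Aggregating (R2): 7.35% + 30.4% + 17% = 54.75%.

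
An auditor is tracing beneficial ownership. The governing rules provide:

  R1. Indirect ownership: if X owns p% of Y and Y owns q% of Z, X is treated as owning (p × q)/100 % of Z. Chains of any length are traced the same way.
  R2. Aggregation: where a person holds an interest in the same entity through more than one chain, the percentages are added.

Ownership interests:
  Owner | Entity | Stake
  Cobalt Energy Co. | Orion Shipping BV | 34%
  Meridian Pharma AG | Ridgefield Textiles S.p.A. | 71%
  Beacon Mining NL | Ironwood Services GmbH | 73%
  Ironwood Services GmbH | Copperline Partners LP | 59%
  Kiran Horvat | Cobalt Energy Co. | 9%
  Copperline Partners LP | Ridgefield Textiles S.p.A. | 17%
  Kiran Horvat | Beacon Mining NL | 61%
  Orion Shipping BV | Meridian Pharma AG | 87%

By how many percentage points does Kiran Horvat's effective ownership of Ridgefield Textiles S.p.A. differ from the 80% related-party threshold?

Chain via Beacon Mining NL → Ironwood Services GmbH → Copperline Partners LP (R1): 61% × 73% × 59% × 17% = 4.466359% of Ridgefield Textiles S.p.A.
Chain via Cobalt Energy Co. → Orion Shipping BV → Meridian Pharma AG (R1): 9% × 34% × 87% × 71% = 1.890162% of Ridgefield Textiles S.p.A.
Aggregating (R2): 4.466359% + 1.890162% = 6.356521%.
6.356521% falls short of the 80% threshold by 73.643479 percentage points.

73.643479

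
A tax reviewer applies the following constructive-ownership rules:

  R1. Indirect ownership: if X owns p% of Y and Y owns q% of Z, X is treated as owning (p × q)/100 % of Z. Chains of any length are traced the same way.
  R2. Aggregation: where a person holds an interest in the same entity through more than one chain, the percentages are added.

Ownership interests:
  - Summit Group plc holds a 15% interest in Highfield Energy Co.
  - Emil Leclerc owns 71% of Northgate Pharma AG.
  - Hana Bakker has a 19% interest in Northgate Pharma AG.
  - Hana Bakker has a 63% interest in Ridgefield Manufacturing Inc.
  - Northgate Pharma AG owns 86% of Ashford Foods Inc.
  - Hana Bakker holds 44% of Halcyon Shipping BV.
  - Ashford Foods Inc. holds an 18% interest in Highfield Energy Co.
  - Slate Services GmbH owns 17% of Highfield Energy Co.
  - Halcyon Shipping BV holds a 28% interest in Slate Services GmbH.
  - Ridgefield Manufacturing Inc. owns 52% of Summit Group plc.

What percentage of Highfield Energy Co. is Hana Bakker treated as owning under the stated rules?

9.9496%

Chain via Halcyon Shipping BV → Slate Services GmbH (R1): 44% × 28% × 17% = 2.0944% of Highfield Energy Co.
Chain via Northgate Pharma AG → Ashford Foods Inc. (R1): 19% × 86% × 18% = 2.9412% of Highfield Energy Co.
Chain via Ridgefield Manufacturing Inc. → Summit Group plc (R1): 63% × 52% × 15% = 4.914% of Highfield Energy Co.
Aggregating (R2): 2.0944% + 2.9412% + 4.914% = 9.9496%.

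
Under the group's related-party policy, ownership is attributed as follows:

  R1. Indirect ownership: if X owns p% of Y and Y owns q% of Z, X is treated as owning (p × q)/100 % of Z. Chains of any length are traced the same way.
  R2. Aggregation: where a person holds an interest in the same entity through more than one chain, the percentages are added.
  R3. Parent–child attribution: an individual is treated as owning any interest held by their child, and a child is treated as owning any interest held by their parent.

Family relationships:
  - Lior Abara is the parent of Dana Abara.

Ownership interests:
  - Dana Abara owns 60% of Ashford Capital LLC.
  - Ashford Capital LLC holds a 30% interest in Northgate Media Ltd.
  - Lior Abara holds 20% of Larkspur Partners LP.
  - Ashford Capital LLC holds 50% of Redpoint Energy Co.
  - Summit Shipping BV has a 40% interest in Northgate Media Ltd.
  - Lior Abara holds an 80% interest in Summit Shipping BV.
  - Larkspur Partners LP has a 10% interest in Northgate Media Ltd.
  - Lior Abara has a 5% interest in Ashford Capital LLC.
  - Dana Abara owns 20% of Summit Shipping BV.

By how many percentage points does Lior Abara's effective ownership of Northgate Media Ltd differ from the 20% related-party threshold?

By parent–child attribution (R3), Lior Abara is treated as also owning Dana Abara's interest in Summit Shipping BV, giving 80% + 20% = 100%.
By parent–child attribution (R3), Lior Abara is treated as also owning Dana Abara's interest in Ashford Capital LLC, giving 5% + 60% = 65%.
Chain via Summit Shipping BV (R1): 100% × 40% = 40% of Northgate Media Ltd.
Chain via Ashford Capital LLC (R1): 65% × 30% = 19.5% of Northgate Media Ltd.
Chain via Larkspur Partners LP (R1): 20% × 10% = 2% of Northgate Media Ltd.
Aggregating (R2): 40% + 19.5% + 2% = 61.5%.
61.5% exceeds the 20% threshold by 41.5 percentage points.

41.5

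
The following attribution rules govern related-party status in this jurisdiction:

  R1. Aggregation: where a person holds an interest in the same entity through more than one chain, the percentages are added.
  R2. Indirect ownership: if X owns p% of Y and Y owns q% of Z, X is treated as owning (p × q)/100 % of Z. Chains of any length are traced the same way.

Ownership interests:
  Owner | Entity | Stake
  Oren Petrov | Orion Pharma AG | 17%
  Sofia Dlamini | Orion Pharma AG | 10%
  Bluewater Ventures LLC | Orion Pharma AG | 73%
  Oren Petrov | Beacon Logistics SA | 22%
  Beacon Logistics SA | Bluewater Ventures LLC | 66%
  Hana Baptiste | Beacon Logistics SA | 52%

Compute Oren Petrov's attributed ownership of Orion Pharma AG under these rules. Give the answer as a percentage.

27.5996%

Chain via Beacon Logistics SA → Bluewater Ventures LLC (R2): 22% × 66% × 73% = 10.5996% of Orion Pharma AG.
Direct interest in Orion Pharma AG: 17%.
Aggregating (R1): 10.5996% + 17% = 27.5996%.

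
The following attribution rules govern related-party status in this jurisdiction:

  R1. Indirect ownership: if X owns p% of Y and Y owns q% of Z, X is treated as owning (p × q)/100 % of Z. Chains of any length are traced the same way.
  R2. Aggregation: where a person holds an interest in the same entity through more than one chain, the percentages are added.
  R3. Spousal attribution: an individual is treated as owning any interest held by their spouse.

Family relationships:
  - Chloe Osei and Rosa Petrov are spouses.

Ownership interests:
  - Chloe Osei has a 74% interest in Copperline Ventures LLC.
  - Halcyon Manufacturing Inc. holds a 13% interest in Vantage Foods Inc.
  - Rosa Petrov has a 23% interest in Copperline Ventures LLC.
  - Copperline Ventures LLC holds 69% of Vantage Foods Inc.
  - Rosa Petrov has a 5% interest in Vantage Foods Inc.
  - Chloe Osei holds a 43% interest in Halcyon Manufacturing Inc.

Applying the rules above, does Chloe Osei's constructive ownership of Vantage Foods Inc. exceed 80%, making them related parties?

By spousal attribution (R3), Chloe Osei is treated as also owning Rosa Petrov's interest in Copperline Ventures LLC, giving 74% + 23% = 97%.
By spousal attribution (R3), Chloe Osei is treated as owning Rosa Petrov's 5% interest in Vantage Foods Inc.
Chain via Copperline Ventures LLC (R1): 97% × 69% = 66.93% of Vantage Foods Inc.
Chain via Halcyon Manufacturing Inc. (R1): 43% × 13% = 5.59% of Vantage Foods Inc.
Direct interest in Vantage Foods Inc: 5%.
Aggregating (R2): 66.93% + 5.59% + 5% = 77.52%.
77.52% does not exceed the 80% threshold, so Chloe is not a related party to Vantage Foods Inc.

No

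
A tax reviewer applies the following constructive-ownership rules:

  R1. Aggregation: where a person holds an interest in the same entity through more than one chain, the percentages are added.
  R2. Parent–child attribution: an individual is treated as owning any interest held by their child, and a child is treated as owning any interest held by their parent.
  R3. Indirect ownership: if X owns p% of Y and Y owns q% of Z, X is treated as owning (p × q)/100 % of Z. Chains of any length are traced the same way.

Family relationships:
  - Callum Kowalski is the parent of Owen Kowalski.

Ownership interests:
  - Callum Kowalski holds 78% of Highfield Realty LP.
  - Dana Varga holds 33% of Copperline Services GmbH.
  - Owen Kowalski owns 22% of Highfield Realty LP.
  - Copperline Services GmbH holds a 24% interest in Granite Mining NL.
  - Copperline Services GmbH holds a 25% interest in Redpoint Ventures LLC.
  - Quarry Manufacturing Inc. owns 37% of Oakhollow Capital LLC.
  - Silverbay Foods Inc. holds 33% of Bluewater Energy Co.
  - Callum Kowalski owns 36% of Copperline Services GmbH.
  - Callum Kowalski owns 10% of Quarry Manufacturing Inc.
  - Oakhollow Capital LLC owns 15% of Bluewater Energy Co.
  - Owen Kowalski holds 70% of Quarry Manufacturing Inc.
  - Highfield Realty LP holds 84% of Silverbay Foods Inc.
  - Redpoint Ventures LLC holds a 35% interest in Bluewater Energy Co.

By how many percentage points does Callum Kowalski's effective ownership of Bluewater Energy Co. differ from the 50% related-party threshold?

By parent–child attribution (R2), Callum Kowalski is treated as also owning Owen Kowalski's interest in Quarry Manufacturing Inc, giving 10% + 70% = 80%.
By parent–child attribution (R2), Callum Kowalski is treated as also owning Owen Kowalski's interest in Highfield Realty LP, giving 78% + 22% = 100%.
Chain via Quarry Manufacturing Inc. → Oakhollow Capital LLC (R3): 80% × 37% × 15% = 4.44% of Bluewater Energy Co.
Chain via Highfield Realty LP → Silverbay Foods Inc. (R3): 100% × 84% × 33% = 27.72% of Bluewater Energy Co.
Chain via Copperline Services GmbH → Redpoint Ventures LLC (R3): 36% × 25% × 35% = 3.15% of Bluewater Energy Co.
Aggregating (R1): 4.44% + 27.72% + 3.15% = 35.31%.
35.31% falls short of the 50% threshold by 14.69 percentage points.

14.69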